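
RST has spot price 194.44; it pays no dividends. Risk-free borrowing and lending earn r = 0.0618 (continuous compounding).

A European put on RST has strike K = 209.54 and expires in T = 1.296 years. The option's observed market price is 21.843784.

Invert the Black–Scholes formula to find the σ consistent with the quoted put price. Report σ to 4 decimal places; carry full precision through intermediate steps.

At σ = 0.2547 the Black–Scholes value reproduces the quote:
σ√T = 0.2547·√1.296 = 0.289956
d₁ = (ln(S/K) + (r+σ²/2)T) / (σ√T) = (ln(194.44/209.54) + (0.0618+0.2547²/2)·1.296) / 0.289956 = (-0.074791 + 0.122130) / 0.289956 = 0.163263
d₂ = d₁ − σ√T = 0.163263 − 0.289956 = -0.126693
e^{−rT} = 0.923031
N(−d₁) = 0.435156,  N(−d₂) = 0.550408
V = K·e^{−rT}·N(−d₂) − S·N(−d₁) = 106.455487 − 84.611703 = 21.843784 (matching the quote); vega is positive throughout, so no other σ reproduces this price

sigma = 0.2547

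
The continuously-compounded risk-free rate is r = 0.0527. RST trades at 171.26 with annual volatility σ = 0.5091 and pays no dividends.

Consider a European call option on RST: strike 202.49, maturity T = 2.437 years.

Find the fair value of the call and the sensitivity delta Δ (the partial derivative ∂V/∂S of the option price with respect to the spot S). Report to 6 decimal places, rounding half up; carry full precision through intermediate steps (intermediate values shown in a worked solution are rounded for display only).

price = 50.607319
Δ = 0.636157

σ√T = 0.5091·√2.437 = 0.794751
d₁ = (ln(S/K) + (r+σ²/2)T) / (σ√T) = (ln(171.26/202.49) + (0.0527+0.5091²/2)·2.437) / 0.794751 = (-0.167508 + 0.444244) / 0.794751 = 0.348205
d₂ = d₁ − σ√T = 0.348205 − 0.794751 = -0.446545
e^{−rT} = 0.879475
N(d₁) = 0.636157,  N(d₂) = 0.327602
Call price V = S·N(d₁) − K·e^{−rT}·N(d₂) = 108.948259 − 58.340940 = 50.607319
Δ = N(d₁) = 0.636157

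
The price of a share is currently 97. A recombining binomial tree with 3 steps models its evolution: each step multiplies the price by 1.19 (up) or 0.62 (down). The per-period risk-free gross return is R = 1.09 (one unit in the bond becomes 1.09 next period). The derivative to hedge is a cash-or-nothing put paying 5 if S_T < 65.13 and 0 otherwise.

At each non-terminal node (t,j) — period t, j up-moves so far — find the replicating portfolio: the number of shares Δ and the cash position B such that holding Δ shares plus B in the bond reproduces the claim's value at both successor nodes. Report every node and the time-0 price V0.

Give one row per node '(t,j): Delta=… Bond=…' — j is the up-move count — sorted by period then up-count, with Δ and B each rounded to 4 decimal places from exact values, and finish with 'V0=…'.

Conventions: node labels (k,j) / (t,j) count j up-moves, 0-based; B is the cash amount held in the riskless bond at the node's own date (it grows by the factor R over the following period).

Risk-neutral probability p* = (R−d)/(u−d) = (1.09−0.62)/(1.19−0.62) = 0.8246.
Payoffs at expiry: V(3,0)=5.0000, V(3,1)=5.0000, V(3,2)=0.0000, V(3,3)=0.0000
Node (2,0) S=37.2868: V=(p*·5.0000+(1−p*)·5.0000)/1.09=4.5872; Δ=(5.0000−5.0000)/(44.3713−23.1178)=0.0000; B=V−Δ·S=4.5872
Node (2,1) S=71.5666: V=(p*·0.0000+(1−p*)·5.0000)/1.09=0.8048; Δ=(0.0000−5.0000)/(85.1643−44.3713)=-0.1226; B=V−Δ·S=9.5767
Node (2,2) S=137.3617: V=(p*·0.0000+(1−p*)·0.0000)/1.09=0.0000; Δ=(0.0000−0.0000)/(163.4604−85.1643)=0.0000; B=V−Δ·S=0.0000
Node (1,0) S=60.1400: V=(p*·0.8048+(1−p*)·4.5872)/1.09=1.3471; Δ=(0.8048−4.5872)/(71.5666−37.2868)=-0.1103; B=V−Δ·S=7.9829
Node (1,1) S=115.4300: V=(p*·0.0000+(1−p*)·0.8048)/1.09=0.1295; Δ=(0.0000−0.8048)/(137.3617−71.5666)=-0.0122; B=V−Δ·S=1.5414
Node (0,0) S=97.0000: V=(p*·0.1295+(1−p*)·1.3471)/1.09=0.3148; Δ=(0.1295−1.3471)/(115.4300−60.1400)=-0.0220; B=V−Δ·S=2.4509
Verification: the root portfolio costs Δ(0,0)·S0 + B(0,0) = 0.3148, matching V0.

(0,0): Delta=-0.0220 Bond=2.4509
(1,0): Delta=-0.1103 Bond=7.9829
(1,1): Delta=-0.0122 Bond=1.5414
(2,0): Delta=0.0000 Bond=4.5872
(2,1): Delta=-0.1226 Bond=9.5767
(2,2): Delta=0.0000 Bond=0.0000
V0=0.3148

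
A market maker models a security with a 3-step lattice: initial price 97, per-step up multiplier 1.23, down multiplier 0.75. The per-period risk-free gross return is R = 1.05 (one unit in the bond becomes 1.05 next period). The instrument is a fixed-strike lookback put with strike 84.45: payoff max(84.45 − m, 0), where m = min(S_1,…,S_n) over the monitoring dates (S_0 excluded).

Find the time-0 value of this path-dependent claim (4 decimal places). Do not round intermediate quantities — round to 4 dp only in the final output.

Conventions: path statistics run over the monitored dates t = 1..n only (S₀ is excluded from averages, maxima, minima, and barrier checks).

price = 8.3653

No-arbitrage gives p* = (R−d)/(u−d) = 0.6250: enumerate every path, weight its payoff by its p*-probability, and discount by R^3.
Enumerate all 2^3 = 8 price paths (U = up ×1.23, D = down ×0.75); each path with k up-moves has probability p*^k·(1−p*)^(3−k).
DDD: m=40.9219, payoff=43.5281, prob=0.052734
UDD: m=67.1119, payoff=17.3381, prob=0.087891
DUD: m=67.1119, payoff=17.3381, prob=0.087891
UUD: m=110.0635, payoff=0.0000, prob=0.146484
DDU: m=54.5625, payoff=29.8875, prob=0.087891
UDU: m=89.4825, payoff=0.0000, prob=0.146484
DUU: m=72.7500, payoff=11.7000, prob=0.146484
UUU: m=119.3100, payoff=0.0000, prob=0.244141
Price = Σ prob·payoff / R^3 = 9.683844 / 1.157625 = 8.3653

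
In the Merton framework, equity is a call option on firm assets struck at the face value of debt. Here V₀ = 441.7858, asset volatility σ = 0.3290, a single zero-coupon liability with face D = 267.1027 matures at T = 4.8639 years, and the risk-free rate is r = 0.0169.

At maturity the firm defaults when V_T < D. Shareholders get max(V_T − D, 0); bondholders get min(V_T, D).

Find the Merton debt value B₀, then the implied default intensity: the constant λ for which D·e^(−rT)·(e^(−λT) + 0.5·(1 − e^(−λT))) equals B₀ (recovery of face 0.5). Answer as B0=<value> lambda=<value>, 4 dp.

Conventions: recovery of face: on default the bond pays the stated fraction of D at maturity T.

B0=218.6938 lambda=0.0517

Work the structural quantities from V₀ = 441.7858 against face 267.1027:
d₁ = [ln(V₀/D) + (r + σ²/2)T] / (σ√T)
   = [ln(441.7858/267.1027) + (0.0169 + 0.5·0.3290²)·4.8639] / (0.3290·√4.8639)
   = [0.503192 + 0.345437] / 0.725585 = 1.169579
d₂ = d₁ − σ√T = 1.169579 − 0.725585 = 0.443994
N(d₁) = 0.878915,  N(d₂) = 0.671476,  e^(−rT) = 0.921088
E₀ = V₀·N(d₁) − D·e^(−rT)·N(d₂)
   = 441.7858·0.878915 − 267.1027·0.921088·0.671476 = 223.092017
B₀ = V₀ − E₀ = 441.7858 − 223.092017 = 218.693783
e^(−λT) = (B₀·e^(rT)/D − 0.5)/(1 − 0.5) = (218.6938·1.085673/267.1027 − 0.5)/0.5 = 0.77781741
λ = −ln(0.77781741)/4.8639 = 0.051659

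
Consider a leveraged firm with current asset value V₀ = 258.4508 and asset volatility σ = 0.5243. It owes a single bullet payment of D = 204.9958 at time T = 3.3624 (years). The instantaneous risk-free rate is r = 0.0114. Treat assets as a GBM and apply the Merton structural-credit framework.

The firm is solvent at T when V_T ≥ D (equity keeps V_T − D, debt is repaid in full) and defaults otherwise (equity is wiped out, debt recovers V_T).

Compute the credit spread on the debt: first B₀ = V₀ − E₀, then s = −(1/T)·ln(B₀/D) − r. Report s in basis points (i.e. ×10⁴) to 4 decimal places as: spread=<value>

Work the structural quantities from V₀ = 258.4508 against face 204.9958:
d₁ = [ln(V₀/D) + (r + σ²/2)T] / (σ√T)
   = [ln(258.4508/204.9958) + (0.0114 + 0.5·0.5243²)·3.3624] / (0.5243·√3.3624)
   = [0.231716 + 0.500477] / 0.961401 = 0.761590
d₂ = d₁ − σ√T = 0.761590 − 0.961401 = -0.199811
N(d₁) = 0.776848,  N(d₂) = 0.420814,  e^(−rT) = 0.962394
E₀ = V₀·N(d₁) − D·e^(−rT)·N(d₂)
   = 258.4508·0.776848 − 204.9958·0.962394·0.420814 = 117.755831
B₀ = V₀ − E₀ = 258.4508 − 117.755831 = 140.694969
spread = −(1/T)·ln(B₀/D) − r = −(1/3.3624)·ln(140.694969/204.9958) − 0.0114 = 0.10054245
in basis points: 0.10054245 × 10⁴ = 1005.4245 bp

spread=1005.4245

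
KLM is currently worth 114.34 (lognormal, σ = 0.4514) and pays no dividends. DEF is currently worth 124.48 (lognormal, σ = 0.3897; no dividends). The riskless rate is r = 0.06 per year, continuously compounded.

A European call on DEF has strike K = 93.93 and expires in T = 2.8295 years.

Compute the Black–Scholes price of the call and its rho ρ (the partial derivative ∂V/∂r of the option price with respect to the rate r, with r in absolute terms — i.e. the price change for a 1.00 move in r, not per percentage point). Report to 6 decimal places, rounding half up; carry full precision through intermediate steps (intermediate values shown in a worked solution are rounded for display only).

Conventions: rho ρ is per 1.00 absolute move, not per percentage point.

price = 54.419977
ρ = 143.733529

σ√T = 0.3897·√2.8295 = 0.655519
d₁ = (ln(S/K) + (r+σ²/2)T) / (σ√T) = (ln(124.48/93.93) + (0.06+0.3897²/2)·2.8295) / 0.655519 = (0.281595 + 0.384623) / 0.655519 = 1.016321
d₂ = d₁ − σ√T = 1.016321 − 0.655519 = 0.360802
e^{−rT} = 0.843859
N(d₁) = 0.845262,  N(d₂) = 0.640876
Call price V = S·N(d₁) − K·e^{−rT}·N(d₂) = 105.218184 − 50.798208 = 54.419977
ρ = K·T·e^{−rT}·N(d₂) = 143.733529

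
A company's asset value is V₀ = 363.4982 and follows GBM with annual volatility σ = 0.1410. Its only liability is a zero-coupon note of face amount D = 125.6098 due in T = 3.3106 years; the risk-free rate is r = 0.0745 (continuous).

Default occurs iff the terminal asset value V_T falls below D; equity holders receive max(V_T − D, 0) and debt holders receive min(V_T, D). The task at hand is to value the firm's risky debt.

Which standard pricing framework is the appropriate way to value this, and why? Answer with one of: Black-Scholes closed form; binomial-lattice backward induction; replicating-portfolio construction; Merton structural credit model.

framework: Merton structural credit model

Key observation: with the firm-asset dynamics (V₀ = 363.4982) and a single zero-coupon liability of face 125.6098 given, debt value, spread, and default probability all derive from the option view of the balance sheet.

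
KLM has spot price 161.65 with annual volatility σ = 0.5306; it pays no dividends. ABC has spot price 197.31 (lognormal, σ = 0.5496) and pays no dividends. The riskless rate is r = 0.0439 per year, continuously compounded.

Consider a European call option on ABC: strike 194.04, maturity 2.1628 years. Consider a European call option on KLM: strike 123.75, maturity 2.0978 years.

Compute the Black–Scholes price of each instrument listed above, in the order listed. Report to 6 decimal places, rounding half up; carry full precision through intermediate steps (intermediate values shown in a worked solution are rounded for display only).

[ABC call K=194.04]
σ√T = 0.5496·√2.1628 = 0.808267
d₁ = (ln(S/K) + (r+σ²/2)T) / (σ√T) = (ln(197.31/194.04) + (0.0439+0.5496²/2)·2.1628) / 0.808267 = (0.016712 + 0.421595) / 0.808267 = 0.542279
d₂ = d₁ − σ√T = 0.542279 − 0.808267 = -0.265988
e^{−rT} = 0.909421
N(d₁) = 0.706187,  N(d₂) = 0.395124
price = S·N(d₁) − K·e^{−rT}·N(d₂) = 139.337748 − 69.725253 = 69.612495
[KLM call K=123.75]
σ√T = 0.5306·√2.0978 = 0.768510
d₁ = (ln(S/K) + (r+σ²/2)T) / (σ√T) = (ln(161.65/123.75) + (0.0439+0.5306²/2)·2.0978) / 0.768510 = (0.267170 + 0.387397) / 0.768510 = 0.851736
d₂ = d₁ − σ√T = 0.851736 − 0.768510 = 0.083226
e^{−rT} = 0.912020
N(d₁) = 0.802820,  N(d₂) = 0.533164
price = S·N(d₁) − K·e^{−rT}·N(d₂) = 129.775786 − 60.174217 = 69.601569

price(ABC call K=194.04) = 69.612495
price(KLM call K=123.75) = 69.601569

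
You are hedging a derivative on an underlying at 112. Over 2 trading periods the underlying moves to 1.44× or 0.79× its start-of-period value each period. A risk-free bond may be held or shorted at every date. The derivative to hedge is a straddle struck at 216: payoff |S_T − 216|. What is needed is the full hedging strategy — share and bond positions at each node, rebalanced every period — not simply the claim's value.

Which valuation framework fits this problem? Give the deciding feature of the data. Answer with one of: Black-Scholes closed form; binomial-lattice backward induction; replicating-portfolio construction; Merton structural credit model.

framework: replicating-portfolio construction

Key observation: since the answer must list Δ and B at each node of the 1.44/0.79 lattice on 112, the replicating-portfolio method — solving the two-state system at every node — is the one that applies.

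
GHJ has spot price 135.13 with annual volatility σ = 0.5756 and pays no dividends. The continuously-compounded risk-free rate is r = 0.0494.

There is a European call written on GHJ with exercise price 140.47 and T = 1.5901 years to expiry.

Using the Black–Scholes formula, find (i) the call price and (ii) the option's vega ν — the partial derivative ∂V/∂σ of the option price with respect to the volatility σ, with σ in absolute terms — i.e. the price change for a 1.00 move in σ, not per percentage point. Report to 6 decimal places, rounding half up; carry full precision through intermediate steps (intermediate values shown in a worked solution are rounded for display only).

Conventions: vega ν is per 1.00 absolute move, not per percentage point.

price = 40.229478
ν = 62.298917

σ√T = 0.5756·√1.5901 = 0.725827
d₁ = (ln(S/K) + (r+σ²/2)T) / (σ√T) = (ln(135.13/140.47) + (0.0494+0.5756²/2)·1.5901) / 0.725827 = (-0.038757 + 0.341963) / 0.725827 = 0.417740
d₂ = d₁ − σ√T = 0.417740 − 0.725827 = -0.308087
e^{−rT} = 0.924455
N(d₁) = 0.661931,  N(d₂) = 0.379008
Call price V = S·N(d₁) − K·e^{−rT}·N(d₂) = 89.446765 − 49.217288 = 40.229478
φ(d₁) = (1/√(2π))·e^{−d₁²/2} = 0.365609
ν = S·φ(d₁)·√T = 62.298917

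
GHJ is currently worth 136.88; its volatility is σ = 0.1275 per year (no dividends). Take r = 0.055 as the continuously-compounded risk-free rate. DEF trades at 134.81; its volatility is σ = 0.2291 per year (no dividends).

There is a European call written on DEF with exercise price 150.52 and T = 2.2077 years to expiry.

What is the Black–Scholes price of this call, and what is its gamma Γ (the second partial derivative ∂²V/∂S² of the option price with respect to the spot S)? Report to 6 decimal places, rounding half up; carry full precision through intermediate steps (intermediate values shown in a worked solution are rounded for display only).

price = 18.878033
Γ = 0.008516

σ√T = 0.2291·√2.2077 = 0.340404
d₁ = (ln(S/K) + (r+σ²/2)T) / (σ√T) = (ln(134.81/150.52) + (0.055+0.2291²/2)·2.2077) / 0.340404 = (-0.110230 + 0.179361) / 0.340404 = 0.203086
d₂ = d₁ − σ√T = 0.203086 − 0.340404 = -0.137318
e^{−rT} = 0.885659
N(d₁) = 0.580466,  N(d₂) = 0.445390
Call price V = S·N(d₁) − K·e^{−rT}·N(d₂) = 78.252652 − 59.374619 = 18.878033
φ(d₁) = (1/√(2π))·e^{−d₁²/2} = 0.390800
Γ = φ(d₁) / (S·σ·√T) = 0.008516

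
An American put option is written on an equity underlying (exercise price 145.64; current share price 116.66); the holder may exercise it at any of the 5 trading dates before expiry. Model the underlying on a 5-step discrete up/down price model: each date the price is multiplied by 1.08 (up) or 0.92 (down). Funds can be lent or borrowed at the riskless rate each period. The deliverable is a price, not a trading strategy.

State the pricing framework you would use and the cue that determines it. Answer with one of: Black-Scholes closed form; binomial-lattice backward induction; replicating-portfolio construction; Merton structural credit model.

framework: binomial-lattice backward induction

Key observation: with exercise allowed before expiry on a discrete up/down model (5 steps from spot 116.66), the strike-145.64 put's value must be rolled back through the tree testing early exercise at each node.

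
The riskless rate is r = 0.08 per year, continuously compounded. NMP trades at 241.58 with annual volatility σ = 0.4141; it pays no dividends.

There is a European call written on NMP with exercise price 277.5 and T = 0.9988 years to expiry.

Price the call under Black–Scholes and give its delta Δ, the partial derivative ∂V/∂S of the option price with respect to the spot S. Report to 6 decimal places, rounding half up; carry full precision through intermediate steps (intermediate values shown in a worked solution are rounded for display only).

σ√T = 0.4141·√0.9988 = 0.413851
d₁ = (ln(S/K) + (r+σ²/2)T) / (σ√T) = (ln(241.58/277.5) + (0.08+0.4141²/2)·0.9988) / 0.413851 = (-0.138620 + 0.165541) / 0.413851 = 0.065048
d₂ = d₁ − σ√T = 0.065048 − 0.413851 = -0.348803
e^{−rT} = 0.923205
N(d₁) = 0.525932,  N(d₂) = 0.363618
Call price V = S·N(d₁) − K·e^{−rT}·N(d₂) = 127.054692 − 93.155193 = 33.899499
Δ = N(d₁) = 0.525932

price = 33.899499
Δ = 0.525932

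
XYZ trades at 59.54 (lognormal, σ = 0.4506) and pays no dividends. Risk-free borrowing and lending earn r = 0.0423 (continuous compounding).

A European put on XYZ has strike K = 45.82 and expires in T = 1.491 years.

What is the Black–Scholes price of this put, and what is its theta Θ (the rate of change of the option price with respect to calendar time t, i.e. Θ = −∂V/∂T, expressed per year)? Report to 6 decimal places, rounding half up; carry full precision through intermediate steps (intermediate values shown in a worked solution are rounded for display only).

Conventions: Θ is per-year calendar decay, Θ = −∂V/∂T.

price = 4.673000
Θ = -2.328300

σ√T = 0.4506·√1.491 = 0.550212
d₁ = (ln(S/K) + (r+σ²/2)T) / (σ√T) = (ln(59.54/45.82) + (0.0423+0.4506²/2)·1.491) / 0.550212 = (0.261928 + 0.214436) / 0.550212 = 0.865782
d₂ = d₁ − σ√T = 0.865782 − 0.550212 = 0.315570
e^{−rT} = 0.938878
N(−d₁) = 0.193305,  N(−d₂) = 0.376164
Put price V = K·e^{−rT}·N(−d₂) − S·N(−d₁) = 16.182372 − 11.509372 = 4.673000
φ(d₁) = (1/√(2π))·e^{−d₁²/2} = 0.274247
Θ = −S·φ(d₁)·σ/(2√T) + r·K·e^{−rT}·N(−d₂) = −3.012814 + 0.684514 = -2.328300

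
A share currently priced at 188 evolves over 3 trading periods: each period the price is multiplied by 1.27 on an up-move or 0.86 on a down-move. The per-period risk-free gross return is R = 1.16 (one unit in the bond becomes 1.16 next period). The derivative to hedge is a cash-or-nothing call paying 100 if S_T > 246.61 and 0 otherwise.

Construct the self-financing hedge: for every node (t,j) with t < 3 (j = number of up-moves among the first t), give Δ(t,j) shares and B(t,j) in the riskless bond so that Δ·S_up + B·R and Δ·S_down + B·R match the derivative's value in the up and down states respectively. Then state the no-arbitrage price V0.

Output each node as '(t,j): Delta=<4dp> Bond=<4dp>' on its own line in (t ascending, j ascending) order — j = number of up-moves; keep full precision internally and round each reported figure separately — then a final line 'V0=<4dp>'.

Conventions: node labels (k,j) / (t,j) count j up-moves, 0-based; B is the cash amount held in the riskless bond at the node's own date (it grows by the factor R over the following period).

(0,0): Delta=0.3785 Bond=-18.4609
(1,0): Delta=0.9516 Bond=-114.0607
(1,1): Delta=0.2363 Bond=12.5555
(2,0): Delta=0.0000 Bond=0.0000
(2,1): Delta=1.1878 Bond=-180.8242
(2,2): Delta=0.0000 Bond=86.2069
V0=52.7057

No-arbitrage ⇒ martingale measure with p* = (R−d)/(u−d) = 0.7317.
Expiry values: V(3,0)=0.0000, V(3,1)=0.0000, V(3,2)=100.0000, V(3,3)=100.0000
  t=2,j=0: stock 139.0448 → up 176.5869 (V=0.0000), down 119.5785 (V=0.0000). Price 0.0000; hedge Δ=0.0000, bond B=0.0000.
  t=2,j=1: stock 205.3336 → up 260.7737 (V=100.0000), down 176.5869 (V=0.0000). Price 63.0782; hedge Δ=1.1878, bond B=-180.8242.
  t=2,j=2: stock 303.2252 → up 385.0960 (V=100.0000), down 260.7737 (V=100.0000). Price 86.2069; hedge Δ=0.0000, bond B=86.2069.
  t=1,j=0: stock 161.6800 → up 205.3336 (V=63.0782), down 139.0448 (V=0.0000). Price 39.7886; hedge Δ=0.9516, bond B=-114.0607.
  t=1,j=1: stock 238.7600 → up 303.2252 (V=86.2069), down 205.3336 (V=63.0782). Price 68.9669; hedge Δ=0.2363, bond B=12.5555.
  t=0,j=0: stock 188.0000 → up 238.7600 (V=68.9669), down 161.6800 (V=39.7886). Price 52.7057; hedge Δ=0.3785, bond B=-18.4609.
Verification: the root portfolio costs Δ(0,0)·S0 + B(0,0) = 52.7057, matching V0.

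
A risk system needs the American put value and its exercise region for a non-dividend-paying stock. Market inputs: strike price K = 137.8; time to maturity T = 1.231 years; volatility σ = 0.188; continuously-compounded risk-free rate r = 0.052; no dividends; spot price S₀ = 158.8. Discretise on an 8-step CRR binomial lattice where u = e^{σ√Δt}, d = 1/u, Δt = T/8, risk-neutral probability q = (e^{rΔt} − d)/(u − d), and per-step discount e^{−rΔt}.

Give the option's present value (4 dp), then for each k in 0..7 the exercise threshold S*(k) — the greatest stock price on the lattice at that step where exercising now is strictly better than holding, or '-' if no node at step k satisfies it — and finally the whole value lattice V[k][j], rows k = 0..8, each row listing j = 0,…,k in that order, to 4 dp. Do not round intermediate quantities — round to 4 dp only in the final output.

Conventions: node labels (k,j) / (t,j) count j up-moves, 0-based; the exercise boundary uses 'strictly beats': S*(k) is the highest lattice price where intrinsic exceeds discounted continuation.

Δt=0.15388, u=1.07653, d=0.92891, q=0.53599, disc=e^(-rΔt)=0.99203
k=8 terminal: V=max(K-S,0) → 49.7704 35.7803 19.5668 0.7765 0.0000 0.0000 0.0000 0.0000 0.0000
k=7: j=0 S=94.7668 intr=43.0332 cont=41.9350 V=43.0332[EX]; j=1 S=109.8277 intr=27.9723 cont=26.8741 V=27.9723[EX]; j=2 S=127.2821 intr=10.5179 cont=9.4197 V=10.5179[EX]; j=3 S=147.5104 intr=0.0000 cont=0.3574 V=0.3574[hold]; j=4 S=170.9536 intr=0.0000 cont=0.0000 V=0.0000[hold]; j=5 S=198.1225 intr=0.0000 cont=0.0000 V=0.0000[hold]; j=6 S=229.6091 intr=0.0000 cont=0.0000 V=0.0000[hold]; j=7 S=266.0998 intr=0.0000 cont=0.0000 V=0.0000[hold]  S*(7)=127.2821
k=6: j=0 S=102.0197 intr=35.7803 cont=34.6821 V=35.7803[EX]; j=1 S=118.2332 intr=19.5668 cont=18.4686 V=19.5668[EX]; j=2 S=137.0235 intr=0.7765 cont=5.0316 V=5.0316[hold]; j=3 S=158.8000 intr=0.0000 cont=0.1645 V=0.1645[hold]; j=4 S=184.0373 intr=0.0000 cont=0.0000 V=0.0000[hold]; j=5 S=213.2855 intr=0.0000 cont=0.0000 V=0.0000[hold]; j=6 S=247.1820 intr=0.0000 cont=0.0000 V=0.0000[hold]  S*(6)=118.2332
k=5: j=0 S=109.8277 intr=27.9723 cont=26.8741 V=27.9723[EX]; j=1 S=127.2821 intr=10.5179 cont=11.6822 V=11.6822[hold]; j=2 S=147.5104 intr=0.0000 cont=2.4036 V=2.4036[hold]; j=3 S=170.9536 intr=0.0000 cont=0.0757 V=0.0757[hold]; j=4 S=198.1225 intr=0.0000 cont=0.0000 V=0.0000[hold]; j=5 S=229.6091 intr=0.0000 cont=0.0000 V=0.0000[hold]  S*(5)=109.8277
k=4: j=0 S=118.2332 intr=19.5668 cont=19.0876 V=19.5668[EX]; j=1 S=137.0235 intr=0.7765 cont=6.6555 V=6.6555[hold]; j=2 S=158.8000 intr=0.0000 cont=1.1467 V=1.1467[hold]; j=3 S=184.0373 intr=0.0000 cont=0.0349 V=0.0349[hold]; j=4 S=213.2855 intr=0.0000 cont=0.0000 V=0.0000[hold]  S*(4)=118.2332
k=3: j=0 S=127.2821 intr=10.5179 cont=12.5457 V=12.5457[hold]; j=1 S=147.5104 intr=0.0000 cont=3.6733 V=3.6733[hold]; j=2 S=170.9536 intr=0.0000 cont=0.5464 V=0.5464[hold]; j=3 S=198.1225 intr=0.0000 cont=0.0160 V=0.0160[hold]  S*(3)=-
k=2: j=0 S=137.0235 intr=0.7765 cont=7.7281 V=7.7281[hold]; j=1 S=158.8000 intr=0.0000 cont=1.9814 V=1.9814[hold]; j=2 S=184.0373 intr=0.0000 cont=0.2600 V=0.2600[hold]  S*(2)=-
k=1: j=0 S=147.5104 intr=0.0000 cont=4.6109 V=4.6109[hold]; j=1 S=170.9536 intr=0.0000 cont=1.0503 V=1.0503[hold]  S*(1)=-
k=0: j=0 S=158.8000 intr=0.0000 cont=2.6809 V=2.6809[hold]  S*(0)=-

price = 2.6809
boundary = - - - - 118.2332 109.8277 118.2332 127.2821
tree:
2.6809
4.6109 1.0503
7.7281 1.9814 0.2600
12.5457 3.6733 0.5464 0.0160
19.5668 6.6555 1.1467 0.0349 0.0000
27.9723 11.6822 2.4036 0.0757 0.0000 0.0000
35.7803 19.5668 5.0316 0.1645 0.0000 0.0000 0.0000
43.0332 27.9723 10.5179 0.3574 0.0000 0.0000 0.0000 0.0000
49.7704 35.7803 19.5668 0.7765 0.0000 0.0000 0.0000 0.0000 0.0000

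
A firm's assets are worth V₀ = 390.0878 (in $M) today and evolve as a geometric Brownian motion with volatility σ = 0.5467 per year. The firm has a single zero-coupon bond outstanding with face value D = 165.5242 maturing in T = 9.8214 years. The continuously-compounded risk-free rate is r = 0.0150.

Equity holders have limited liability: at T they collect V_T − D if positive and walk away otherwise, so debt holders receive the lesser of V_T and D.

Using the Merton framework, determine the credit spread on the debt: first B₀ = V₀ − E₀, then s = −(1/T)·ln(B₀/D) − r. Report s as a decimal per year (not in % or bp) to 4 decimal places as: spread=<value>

spread=0.0525

Work the structural quantities from V₀ = 390.0878 against face 165.5242:
d₁ = [ln(V₀/D) + (r + σ²/2)T] / (σ√T)
   = [ln(390.0878/165.5242) + (0.0150 + 0.5·0.5467²)·9.8214] / (0.5467·√9.8214)
   = [0.857254 + 1.615035] / 1.713309 = 1.442991
d₂ = d₁ − σ√T = 1.442991 − 1.713309 = -0.270318
N(d₁) = 0.925488,  N(d₂) = 0.393458,  e^(−rT) = 0.863017
E₀ = V₀·N(d₁) − D·e^(−rT)·N(d₂)
   = 390.0878·0.925488 − 165.5242·0.863017·0.393458 = 304.816268
B₀ = V₀ − E₀ = 390.0878 − 304.816268 = 85.271532
spread = −(1/T)·ln(B₀/D) − r = −(1/9.8214)·ln(85.271532/165.5242) − 0.0150 = 0.05253383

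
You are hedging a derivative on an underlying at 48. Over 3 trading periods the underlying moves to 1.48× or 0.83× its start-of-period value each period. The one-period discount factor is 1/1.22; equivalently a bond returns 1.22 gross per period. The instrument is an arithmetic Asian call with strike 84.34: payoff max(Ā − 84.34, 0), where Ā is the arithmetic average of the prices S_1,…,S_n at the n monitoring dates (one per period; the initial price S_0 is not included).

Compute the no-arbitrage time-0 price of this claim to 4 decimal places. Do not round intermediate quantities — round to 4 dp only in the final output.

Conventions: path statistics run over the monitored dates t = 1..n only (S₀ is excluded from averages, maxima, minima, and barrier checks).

price = 3.3987

With p* = (R−d)/(u−d) = 0.6000, sum probability × payoff across the paths and divide by R^3.
Enumerate all 2^3 = 8 price paths (U = up ×1.48, D = down ×0.83); each path with k up-moves has probability p*^k·(1−p*)^(3−k).
DDD: Ā=33.4510, payoff=0.0000, prob=0.064000
UDD: Ā=59.6476, payoff=0.0000, prob=0.096000
DUD: Ā=49.2476, payoff=0.0000, prob=0.096000
UUD: Ā=87.8149, payoff=3.4749, prob=0.144000
DDU: Ā=40.6156, payoff=0.0000, prob=0.096000
UDU: Ā=72.4229, payoff=0.0000, prob=0.144000
DUU: Ā=62.0229, payoff=0.0000, prob=0.144000
UUU: Ā=110.5951, payoff=26.2551, prob=0.216000
Price = Σ prob·payoff / R^3 = 6.171483 / 1.815848 = 3.3987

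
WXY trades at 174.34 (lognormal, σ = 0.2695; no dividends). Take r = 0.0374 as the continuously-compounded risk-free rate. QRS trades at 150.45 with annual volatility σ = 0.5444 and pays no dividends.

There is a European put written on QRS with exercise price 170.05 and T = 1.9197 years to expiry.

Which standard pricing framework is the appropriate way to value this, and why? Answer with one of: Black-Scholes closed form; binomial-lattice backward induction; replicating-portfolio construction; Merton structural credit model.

Key observation: the strike-170.05 put on QRS is European-exercise on a continuously-modelled lognormal underlying, so its value is a single closed-form evaluation.

framework: Black-Scholes closed form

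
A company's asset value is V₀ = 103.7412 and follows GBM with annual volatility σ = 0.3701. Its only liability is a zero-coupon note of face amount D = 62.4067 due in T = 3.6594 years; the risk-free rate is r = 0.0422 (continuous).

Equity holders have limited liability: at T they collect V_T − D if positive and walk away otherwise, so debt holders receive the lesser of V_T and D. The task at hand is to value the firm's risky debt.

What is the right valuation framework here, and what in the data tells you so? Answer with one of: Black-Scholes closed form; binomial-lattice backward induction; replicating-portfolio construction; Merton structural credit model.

framework: Merton structural credit model

Key observation: the data describe a firm's assets (V₀ = 103.7412, GBM) and a single zero-coupon debt of face 62.4067, so credit quantities follow from equity-as-call in the structural model.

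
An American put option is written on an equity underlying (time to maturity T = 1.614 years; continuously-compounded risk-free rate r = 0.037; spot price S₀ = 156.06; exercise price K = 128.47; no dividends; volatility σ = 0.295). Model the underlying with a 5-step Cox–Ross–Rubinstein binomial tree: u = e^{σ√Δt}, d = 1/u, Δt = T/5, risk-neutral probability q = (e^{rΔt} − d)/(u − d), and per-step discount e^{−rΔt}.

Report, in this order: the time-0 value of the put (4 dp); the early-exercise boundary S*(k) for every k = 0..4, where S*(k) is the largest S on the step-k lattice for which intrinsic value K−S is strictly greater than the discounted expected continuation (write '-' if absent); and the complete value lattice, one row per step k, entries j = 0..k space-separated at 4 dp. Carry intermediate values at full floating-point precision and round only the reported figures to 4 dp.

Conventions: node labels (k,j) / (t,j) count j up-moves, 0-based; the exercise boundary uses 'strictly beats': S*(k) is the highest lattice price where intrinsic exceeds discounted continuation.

price = 7.3846
boundary = - - - 94.3889 79.8235
tree:
7.3846
12.6852 2.1321
21.2045 4.2632 0.0000
34.0811 8.5243 0.0000 0.0000
48.6465 17.0446 0.0000 0.0000 0.0000
60.9643 34.0811 0.0000 0.0000 0.0000 0.0000

Δt=0.32280  u=1.18247  d=0.84569  q=0.49387  discount=0.98813
step 5 (expiry): payoffs max(K−S,0) = 60.9643 34.0811 0.0000 0.0000 0.0000 0.0000
step 4: (k=4,j=0): S=79.8235, K−S=48.6465, hold=47.1212 ⇒ V=48.6465 exercise | (k=4,j=1): S=111.6121, K−S=16.8579, hold=17.0446 ⇒ V=17.0446 continue | (k=4,j=2): S=156.0600, K−S=0.0000, hold=0.0000 ⇒ V=0.0000 continue | (k=4,j=3): S=218.2087, K−S=0.0000, hold=0.0000 ⇒ V=0.0000 continue | (k=4,j=4): S=305.1072, K−S=0.0000, hold=0.0000 ⇒ V=0.0000 continue  boundary S*=79.8235
step 3: (k=3,j=0): S=94.3889, K−S=34.0811, hold=32.6469 ⇒ V=34.0811 exercise | (k=3,j=1): S=131.9779, K−S=0.0000, hold=8.5243 ⇒ V=8.5243 continue | (k=3,j=2): S=184.5363, K−S=0.0000, hold=0.0000 ⇒ V=0.0000 continue | (k=3,j=3): S=258.0253, K−S=0.0000, hold=0.0000 ⇒ V=0.0000 continue  boundary S*=94.3889
step 2: (k=2,j=0): S=111.6121, K−S=16.8579, hold=21.2045 ⇒ V=21.2045 continue | (k=2,j=1): S=156.0600, K−S=0.0000, hold=4.2632 ⇒ V=4.2632 continue | (k=2,j=2): S=218.2087, K−S=0.0000, hold=0.0000 ⇒ V=0.0000 continue  boundary S*=-
step 1: (k=1,j=0): S=131.9779, K−S=0.0000, hold=12.6852 ⇒ V=12.6852 continue | (k=1,j=1): S=184.5363, K−S=0.0000, hold=2.1321 ⇒ V=2.1321 continue  boundary S*=-
step 0: (k=0,j=0): S=156.0600, K−S=0.0000, hold=7.3846 ⇒ V=7.3846 continue  boundary S*=-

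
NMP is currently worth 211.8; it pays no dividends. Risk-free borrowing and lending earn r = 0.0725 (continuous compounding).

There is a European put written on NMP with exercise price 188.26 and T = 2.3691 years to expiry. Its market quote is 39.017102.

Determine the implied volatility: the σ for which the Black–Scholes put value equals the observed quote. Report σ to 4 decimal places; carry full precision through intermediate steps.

sigma = 0.5669

At σ = 0.5669 the Black–Scholes value reproduces the quote:
σ√T = 0.5669·√2.3691 = 0.872566
d₁ = (ln(S/K) + (r+σ²/2)T) / (σ√T) = (ln(211.8/188.26) + (0.0725+0.5669²/2)·2.3691) / 0.872566 = (0.117818 + 0.552445) / 0.872566 = 0.768153
d₂ = d₁ − σ√T = 0.768153 − 0.872566 = -0.104413
e^{−rT} = 0.842181
N(−d₁) = 0.221198,  N(−d₂) = 0.541579
V = K·e^{−rT}·N(−d₂) − S·N(−d₁) = 85.866892 − 46.849790 = 39.017102 (the quoted price), and the Black–Scholes price is strictly increasing in σ, so σ is unique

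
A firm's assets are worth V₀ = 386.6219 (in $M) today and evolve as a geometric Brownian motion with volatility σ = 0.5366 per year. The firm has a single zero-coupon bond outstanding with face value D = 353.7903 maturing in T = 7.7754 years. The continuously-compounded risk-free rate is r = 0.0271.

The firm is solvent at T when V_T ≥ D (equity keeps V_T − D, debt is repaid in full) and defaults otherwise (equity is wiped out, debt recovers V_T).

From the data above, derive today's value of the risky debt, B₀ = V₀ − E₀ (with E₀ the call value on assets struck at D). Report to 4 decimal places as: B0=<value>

Work the structural quantities from V₀ = 386.6219 against face 353.7903:
d₁ = [ln(V₀/D) + (r + σ²/2)T] / (σ√T)
   = [ln(386.6219/353.7903) + (0.0271 + 0.5·0.5366²)·7.7754] / (0.5366·√7.7754)
   = [0.088743 + 1.330136] / 1.496277 = 0.948273
d₂ = d₁ − σ√T = 0.948273 − 1.496277 = -0.548004
N(d₁) = 0.828505,  N(d₂) = 0.291844,  e^(−rT) = 0.810006
E₀ = V₀·N(d₁) − D·e^(−rT)·N(d₂)
   = 386.6219·0.828505 − 353.7903·0.810006·0.291844 = 236.683509
B₀ = V₀ − E₀ = 386.6219 − 236.683509 = 149.938391

B0=149.9384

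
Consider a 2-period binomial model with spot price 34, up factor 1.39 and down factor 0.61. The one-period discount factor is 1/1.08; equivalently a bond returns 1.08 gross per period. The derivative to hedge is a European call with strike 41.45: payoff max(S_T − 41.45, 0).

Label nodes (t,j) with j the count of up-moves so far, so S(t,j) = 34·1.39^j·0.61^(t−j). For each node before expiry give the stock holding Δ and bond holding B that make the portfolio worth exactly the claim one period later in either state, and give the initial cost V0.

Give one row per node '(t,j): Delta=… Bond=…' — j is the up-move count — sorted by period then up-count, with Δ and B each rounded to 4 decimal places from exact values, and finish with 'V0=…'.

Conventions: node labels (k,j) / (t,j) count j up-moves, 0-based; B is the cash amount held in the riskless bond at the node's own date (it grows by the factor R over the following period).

The replicating-portfolio and risk-neutral prices coincide; use p* = (1.08−0.61)/(1.39−0.61) = 0.6026 for the latter.
At maturity the claim pays: V(2,0)=0.0000, V(2,1)=0.0000, V(2,2)=24.2414
Node (1,0) S=20.7400: V=(p*·0.0000+(1−p*)·0.0000)/1.08=0.0000; Δ=(0.0000−0.0000)/(28.8286−12.6514)=0.0000; B=V−Δ·S=0.0000
Node (1,1) S=47.2600: V=(p*·24.2414+(1−p*)·0.0000)/1.08=13.5250; Δ=(24.2414−0.0000)/(65.6914−28.8286)=0.6576; B=V−Δ·S=-17.5537
Node (0,0) S=34.0000: V=(p*·13.5250+(1−p*)·0.0000)/1.08=7.5460; Δ=(13.5250−0.0000)/(47.2600−20.7400)=0.5100; B=V−Δ·S=-9.7937
Sanity check at the root: Δ(0,0)·S0 + B(0,0) reproduces V0 = 7.5460.

(0,0): Delta=0.5100 Bond=-9.7937
(1,0): Delta=0.0000 Bond=0.0000
(1,1): Delta=0.6576 Bond=-17.5537
V0=7.5460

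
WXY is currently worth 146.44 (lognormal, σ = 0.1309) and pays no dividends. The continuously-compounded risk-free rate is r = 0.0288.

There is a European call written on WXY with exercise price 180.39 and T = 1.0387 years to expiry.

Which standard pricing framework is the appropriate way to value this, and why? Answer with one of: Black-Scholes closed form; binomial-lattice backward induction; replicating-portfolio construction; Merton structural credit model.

Key observation: the strike-180.39 call on WXY is European-exercise on a continuously-modelled lognormal underlying, so its value is a single closed-form evaluation.

framework: Black-Scholes closed form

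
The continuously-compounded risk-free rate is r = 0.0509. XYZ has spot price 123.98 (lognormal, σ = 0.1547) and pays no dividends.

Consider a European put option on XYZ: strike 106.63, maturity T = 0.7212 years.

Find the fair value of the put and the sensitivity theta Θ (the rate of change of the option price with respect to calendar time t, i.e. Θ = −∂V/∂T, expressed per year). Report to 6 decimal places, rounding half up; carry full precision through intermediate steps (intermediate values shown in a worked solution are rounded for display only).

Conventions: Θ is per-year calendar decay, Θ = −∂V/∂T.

σ√T = 0.1547·√0.7212 = 0.131377
d₁ = (ln(S/K) + (r+σ²/2)T) / (σ√T) = (ln(123.98/106.63) + (0.0509+0.1547²/2)·0.7212) / 0.131377 = (0.150755 + 0.045339) / 0.131377 = 1.492612
d₂ = d₁ − σ√T = 1.492612 − 0.131377 = 1.361235
e^{−rT} = 0.963957
N(−d₁) = 0.067769,  N(−d₂) = 0.086720
Put price V = K·e^{−rT}·N(−d₂) − S·N(−d₁) = 8.913627 − 8.402049 = 0.511578
φ(d₁) = (1/√(2π))·e^{−d₁²/2} = 0.130957
Θ = −S·φ(d₁)·σ/(2√T) + r·K·e^{−rT}·N(−d₂) = −1.478815 + 0.453704 = -1.025111

price = 0.511578
Θ = -1.025111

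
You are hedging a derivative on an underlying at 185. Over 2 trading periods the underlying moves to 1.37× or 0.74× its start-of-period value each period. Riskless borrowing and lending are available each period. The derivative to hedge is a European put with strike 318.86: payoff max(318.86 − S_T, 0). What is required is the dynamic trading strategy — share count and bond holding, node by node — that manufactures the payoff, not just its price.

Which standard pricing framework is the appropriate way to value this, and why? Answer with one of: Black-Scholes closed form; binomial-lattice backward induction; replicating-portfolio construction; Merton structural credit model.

framework: replicating-portfolio construction

Key observation: a price alone would not answer the question — the per-node share/bond construction on the spot-185, 1.37/0.74 tree is required, and only the replicating-portfolio method yields it.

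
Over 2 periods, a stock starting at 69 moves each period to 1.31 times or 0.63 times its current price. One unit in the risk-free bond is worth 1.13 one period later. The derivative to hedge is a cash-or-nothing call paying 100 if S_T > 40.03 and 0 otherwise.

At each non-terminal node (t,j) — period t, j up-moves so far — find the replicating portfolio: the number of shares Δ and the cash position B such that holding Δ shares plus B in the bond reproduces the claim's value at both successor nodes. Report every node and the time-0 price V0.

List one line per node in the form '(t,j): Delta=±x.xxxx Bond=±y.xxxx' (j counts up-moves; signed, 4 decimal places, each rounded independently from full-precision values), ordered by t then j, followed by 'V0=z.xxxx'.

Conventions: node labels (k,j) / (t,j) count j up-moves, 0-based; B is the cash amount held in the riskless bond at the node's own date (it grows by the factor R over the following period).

(0,0): Delta=0.4993 Bond=38.3783
(1,0): Delta=3.3830 Bond=-81.9885
(1,1): Delta=0.0000 Bond=88.4956
V0=72.8272

Under the risk-neutral measure, an up-move has probability p* = (R−d)/(u−d) = 0.7353 and values discount at R = 1.13.
At maturity the claim pays: V(2,0)=0.0000, V(2,1)=100.0000, V(2,2)=100.0000
(1,0): S=43.4700. Δ = (V_up−V_dn)/(S_up−S_dn) = (100.0000−0.0000)/(56.9457−27.3861) = 3.3830. V = [p*·100.0000 + (1−p*)·0.0000]/1.13 = 65.0703. B = V − Δ·S = -81.9885.
(1,1): S=90.3900. Δ = (V_up−V_dn)/(S_up−S_dn) = (100.0000−100.0000)/(118.4109−56.9457) = 0.0000. V = [p*·100.0000 + (1−p*)·100.0000]/1.13 = 88.4956. B = V − Δ·S = 88.4956.
(0,0): S=69.0000. Δ = (V_up−V_dn)/(S_up−S_dn) = (88.4956−65.0703)/(90.3900−43.4700) = 0.4993. V = [p*·88.4956 + (1−p*)·65.0703]/1.13 = 72.8272. B = V − Δ·S = 38.3783.
Verification: the root portfolio costs Δ(0,0)·S0 + B(0,0) = 72.8272, matching V0.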